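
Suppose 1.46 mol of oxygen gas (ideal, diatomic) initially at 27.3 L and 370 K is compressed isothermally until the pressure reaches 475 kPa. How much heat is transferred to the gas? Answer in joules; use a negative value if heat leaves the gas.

-4760 J

P₁ = nRT₁/V₁ = 1.46×8.314×370/27.3 = 165 kPa.
Isothermal: T stays 370 K; PV = const ⇒ V₂ = 9.46 L, P₂ = 475 kPa.
ΔU = 0 (ideal gas, T constant).
W = nRT ln(V₂/V₁) = 1.46×8.314×370×ln(0.346) = -4760 J.
Q = ΔU + W = -4760 J.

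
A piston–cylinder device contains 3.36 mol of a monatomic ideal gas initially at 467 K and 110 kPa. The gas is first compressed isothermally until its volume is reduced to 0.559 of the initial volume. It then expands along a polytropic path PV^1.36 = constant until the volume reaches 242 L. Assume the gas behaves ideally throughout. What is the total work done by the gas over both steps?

5910 J

V₁ = nRT₁/P₁ = 3.36×8.314×467/110 = 119 L.
Step 1 — Isothermal: T stays 467 K; PV = const ⇒ V₂ = 66.3 L, P₂ = 197 kPa.
ΔU = 0 (ideal gas, T constant).
W = nRT ln(V₂/V₁) = 3.36×8.314×467×ln(0.559) = -7590 J.
Q = ΔU + W = -7590 J.
State after step 1: P = 197 kPa, V = 66.3 L, T = 467 K.
Step 2 — Polytropic n=1.36: T₂ = T₁(V₁/V₂)^(n−1) = 467×(0.274)^0.36 = 293 K; P₂ = P₁(V₁/V₂)^n = 33.8 kPa.
W = (P₁V₁−P₂V₂)/(n−1) = (197×66.3−33.8×242)/0.36 = 13500 J.
ΔU = nCvΔT = 3.36×12.5×(293−467) = -7290 J.
Q = ΔU + W = 6210 J.
Net over both steps: W = 5910 J, Q = -1380 J, ΔU = -7290 J.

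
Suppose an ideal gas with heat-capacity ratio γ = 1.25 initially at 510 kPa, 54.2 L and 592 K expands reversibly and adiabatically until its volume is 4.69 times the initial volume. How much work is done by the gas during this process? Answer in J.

n = P₁V₁/(RT₁) = 510×54.2/(8.314×592) = 5.62 mol.
Adiabatic: TV^(γ−1) = const ⇒ T₂ = 592×(0.213)^0.250 = 402 K; PV^γ = const ⇒ P₂ = 73.9 kPa.
ΔU = nCvΔT = 5.62×33.3×(402−592) = -35400 J.
Q = 0 for an adiabatic process, so W = −ΔU = 35400 J.

35400 J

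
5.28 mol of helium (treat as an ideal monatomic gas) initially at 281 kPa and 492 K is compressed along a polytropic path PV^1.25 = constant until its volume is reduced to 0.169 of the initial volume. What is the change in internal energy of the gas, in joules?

18100 J

V₁ = nRT₁/P₁ = 5.28×8.314×492/281 = 76.9 L.
Polytropic n=1.25: T₂ = T₁(V₁/V₂)^(n−1) = 492×(5.92)^0.25 = 767 K; P₂ = P₁(V₁/V₂)^n = 2590 kPa.
For an ideal gas ΔU = nCvΔT with Cv = (3/2)R = 12.5 J/(mol·K).
ΔU = 5.28×12.5×(767−492) = 18100 J.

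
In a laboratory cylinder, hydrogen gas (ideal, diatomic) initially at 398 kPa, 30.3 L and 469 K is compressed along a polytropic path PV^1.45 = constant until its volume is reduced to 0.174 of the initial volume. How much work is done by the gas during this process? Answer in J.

-32100 J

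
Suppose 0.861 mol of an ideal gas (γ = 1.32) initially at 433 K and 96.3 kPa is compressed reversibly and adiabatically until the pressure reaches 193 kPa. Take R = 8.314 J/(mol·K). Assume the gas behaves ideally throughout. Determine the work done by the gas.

-1780 J

V₁ = nRT₁/P₁ = 0.861×8.314×433/96.3 = 32.2 L.
Adiabatic: T₂/T₁ = (P₂/P₁)^((γ−1)/γ) ⇒ T₂ = 433×(2.00)^0.242 = 512 K; V₂ = 19.0 L.
ΔU = nCvΔT = 0.861×26.0×(512−433) = 1780 J.
Q = 0 for an adiabatic process, so W = −ΔU = -1780 J.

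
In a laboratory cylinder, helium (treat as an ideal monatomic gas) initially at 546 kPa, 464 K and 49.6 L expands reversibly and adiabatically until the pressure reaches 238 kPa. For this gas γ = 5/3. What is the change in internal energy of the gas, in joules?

n = P₁V₁/(RT₁) = 546×49.6/(8.314×464) = 7.02 mol.
Adiabatic: T₂/T₁ = (P₂/P₁)^((γ−1)/γ) ⇒ T₂ = 464×(0.436)^0.400 = 333 K; V₂ = 81.6 L.
For an ideal gas ΔU = nCvΔT with Cv = (3/2)R = 12.5 J/(mol·K).
ΔU = 7.02×12.5×(333−464) = -11500 J.

-11500 J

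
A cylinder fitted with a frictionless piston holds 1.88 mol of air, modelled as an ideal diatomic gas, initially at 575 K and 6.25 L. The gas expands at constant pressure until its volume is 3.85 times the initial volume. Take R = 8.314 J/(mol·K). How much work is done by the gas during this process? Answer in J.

25600 J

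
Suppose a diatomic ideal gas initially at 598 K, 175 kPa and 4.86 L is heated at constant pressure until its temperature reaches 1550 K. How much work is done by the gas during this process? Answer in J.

1350 J

n = P₁V₁/(RT₁) = 175×4.86/(8.314×598) = 0.171 mol.
Isobaric: P stays 175 kPa; V/T = const ⇒ T₂ = 1550 K, V₂ = 12.6 L.
W = PΔV = 175×(12.6−4.86) kPa·L = 1350 J.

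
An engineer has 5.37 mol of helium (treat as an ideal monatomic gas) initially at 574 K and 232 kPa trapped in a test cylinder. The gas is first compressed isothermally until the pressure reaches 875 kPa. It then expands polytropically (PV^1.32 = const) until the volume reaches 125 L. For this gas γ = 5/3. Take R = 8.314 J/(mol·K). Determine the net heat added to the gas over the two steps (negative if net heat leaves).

V₁ = nRT₁/P₁ = 5.37×8.314×574/232 = 110 L.
Step 1 — Isothermal: T stays 574 K; PV = const ⇒ V₂ = 29.3 L, P₂ = 875 kPa.
ΔU = 0 (ideal gas, T constant).
W = nRT ln(V₂/V₁) = 5.37×8.314×574×ln(0.265) = -34000 J.
Q = ΔU + W = -34000 J.
State after step 1: P = 875 kPa, V = 29.3 L, T = 574 K.
Step 2 — Polytropic n=1.32: T₂ = T₁(V₁/V₂)^(n−1) = 574×(0.234)^0.32 = 361 K; P₂ = P₁(V₁/V₂)^n = 129 kPa.
W = (P₁V₁−P₂V₂)/(n−1) = (875×29.3−129×125)/0.32 = 29700 J.
ΔU = nCvΔT = 5.37×12.5×(361−574) = -14300 J.
Q = ΔU + W = 15500 J.
Net over both steps: W = -4270 J, Q = -18600 J, ΔU = -14300 J.

-18600 J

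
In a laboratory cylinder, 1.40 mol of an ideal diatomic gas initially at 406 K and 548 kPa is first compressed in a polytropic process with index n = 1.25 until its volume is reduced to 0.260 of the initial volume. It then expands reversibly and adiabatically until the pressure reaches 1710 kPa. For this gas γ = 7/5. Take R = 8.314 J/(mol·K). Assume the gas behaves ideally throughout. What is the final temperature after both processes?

V₁ = nRT₁/P₁ = 1.40×8.314×406/548 = 8.62 L.
Step 1 — Polytropic n=1.25: T₂ = T₁(V₁/V₂)^(n−1) = 406×(3.85)^0.25 = 569 K; P₂ = P₁(V₁/V₂)^n = 2950 kPa.
W = (P₁V₁−P₂V₂)/(n−1) = (548×8.62−2950×2.24)/0.25 = -7570 J.
ΔU = nCvΔT = 1.40×20.8×(569−406) = 4730 J.
Q = ΔU + W = -2840 J.
State after step 1: P = 2950 kPa, V = 2.24 L, T = 569 K.
Step 2 — Adiabatic: T₂/T₁ = (P₂/P₁)^((γ−1)/γ) ⇒ T₂ = 569×(0.579)^0.286 = 486 K; V₂ = 3.31 L.
ΔU = nCvΔT = 1.40×20.8×(486−569) = -2390 J.
Q = 0 for an adiabatic process, so W = −ΔU = 2390 J.
Net over both steps: W = -5180 J, Q = -2840 J, ΔU = 2340 J.

486 K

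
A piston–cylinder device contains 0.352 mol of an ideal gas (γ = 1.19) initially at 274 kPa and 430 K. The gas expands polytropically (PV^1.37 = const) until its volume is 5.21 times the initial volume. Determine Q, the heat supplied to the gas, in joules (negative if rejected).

V₁ = nRT₁/P₁ = 0.352×8.314×430/274 = 4.59 L.
Polytropic n=1.37: T₂ = T₁(V₁/V₂)^(n−1) = 430×(0.192)^0.37 = 233 K; P₂ = P₁(V₁/V₂)^n = 28.6 kPa.
W = (P₁V₁−P₂V₂)/(n−1) = (274×4.59−28.6×23.9)/0.37 = 1550 J.
ΔU = nCvΔT = 0.352×43.8×(233−430) = -3030 J.
Q = ΔU + W = -1470 J.

-1470 J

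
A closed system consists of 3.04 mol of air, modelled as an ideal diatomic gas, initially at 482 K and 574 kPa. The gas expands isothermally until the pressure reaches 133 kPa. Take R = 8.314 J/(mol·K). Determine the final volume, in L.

91.6 L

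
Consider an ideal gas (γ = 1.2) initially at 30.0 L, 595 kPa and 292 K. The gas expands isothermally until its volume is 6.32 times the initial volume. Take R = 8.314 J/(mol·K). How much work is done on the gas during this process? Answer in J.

-32900 J

n = P₁V₁/(RT₁) = 595×30.0/(8.314×292) = 7.35 mol.
Isothermal: T stays 292 K; PV = const ⇒ V₂ = 190 L, P₂ = 94.1 kPa.
W = nRT ln(V₂/V₁) = 7.35×8.314×292×ln(6.32) = 32900 J.
Work done on the gas = −W_by = -32900 J.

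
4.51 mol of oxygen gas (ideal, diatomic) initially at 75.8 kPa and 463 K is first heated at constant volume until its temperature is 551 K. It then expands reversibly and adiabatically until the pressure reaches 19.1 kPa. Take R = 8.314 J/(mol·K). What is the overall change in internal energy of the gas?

-10300 J

V₁ = nRT₁/P₁ = 4.51×8.314×463/75.8 = 229 L.
Step 1 — Isochoric: V stays 229 L; P/T = const ⇒ T₂ = 551 K, P₂ = 90.2 kPa.
W = 0 (no volume change).
ΔU = nCvΔT = 4.51×20.8×(551−463) = 8250 J.
Q = ΔU = 8250 J.
State after step 1: P = 90.2 kPa, V = 229 L, T = 551 K.
Step 2 — Adiabatic: T₂/T₁ = (P₂/P₁)^((γ−1)/γ) ⇒ T₂ = 551×(0.212)^0.286 = 354 K; V₂ = 694 L.
ΔU = nCvΔT = 4.51×20.8×(354−551) = -18500 J.
Q = 0 for an adiabatic process, so W = −ΔU = 18500 J.
Net over both steps: W = 18500 J, Q = 8250 J, ΔU = -10300 J.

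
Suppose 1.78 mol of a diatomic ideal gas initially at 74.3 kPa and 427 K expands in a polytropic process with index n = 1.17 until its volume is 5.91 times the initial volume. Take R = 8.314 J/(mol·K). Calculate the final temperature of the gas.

V₁ = nRT₁/P₁ = 1.78×8.314×427/74.3 = 85.0 L.
Polytropic n=1.17: T₂ = T₁(V₁/V₂)^(n−1) = 427×(0.169)^0.17 = 316 K; P₂ = P₁(V₁/V₂)^n = 9.29 kPa.

316 K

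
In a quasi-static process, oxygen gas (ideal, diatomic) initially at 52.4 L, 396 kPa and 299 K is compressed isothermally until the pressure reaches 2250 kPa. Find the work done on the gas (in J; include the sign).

36000 J

n = P₁V₁/(RT₁) = 396×52.4/(8.314×299) = 8.35 mol.
Isothermal: T stays 299 K; PV = const ⇒ V₂ = 9.22 L, P₂ = 2250 kPa.
W = nRT ln(V₂/V₁) = 8.35×8.314×299×ln(0.176) = -36000 J.
Work done on the gas = −W_by = 36000 J.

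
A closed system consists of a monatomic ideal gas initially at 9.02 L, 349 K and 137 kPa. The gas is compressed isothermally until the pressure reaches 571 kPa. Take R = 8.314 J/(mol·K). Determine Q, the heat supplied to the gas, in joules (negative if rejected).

n = P₁V₁/(RT₁) = 137×9.02/(8.314×349) = 0.426 mol.
Isothermal: T stays 349 K; PV = const ⇒ V₂ = 2.16 L, P₂ = 571 kPa.
ΔU = 0 (ideal gas, T constant).
W = nRT ln(V₂/V₁) = 0.426×8.314×349×ln(0.240) = -1760 J.
Q = ΔU + W = -1760 J.

-1760 J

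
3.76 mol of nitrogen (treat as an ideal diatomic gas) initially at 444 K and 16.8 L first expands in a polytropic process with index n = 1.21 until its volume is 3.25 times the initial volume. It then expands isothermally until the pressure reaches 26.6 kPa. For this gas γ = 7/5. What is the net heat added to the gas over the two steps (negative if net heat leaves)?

28700 J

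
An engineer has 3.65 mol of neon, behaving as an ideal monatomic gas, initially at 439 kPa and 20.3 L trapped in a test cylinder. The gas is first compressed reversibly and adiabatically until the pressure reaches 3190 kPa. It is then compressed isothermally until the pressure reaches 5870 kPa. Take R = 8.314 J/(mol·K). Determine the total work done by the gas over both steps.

T₁ = P₁V₁/(nR) = 439×20.3/(3.65×8.314) = 294 K.
Step 1 — Adiabatic: T₂/T₁ = (P₂/P₁)^((γ−1)/γ) ⇒ T₂ = 294×(7.27)^0.400 = 649 K; V₂ = 6.18 L.
ΔU = nCvΔT = 3.65×12.5×(649−294) = 16200 J.
Q = 0 for an adiabatic process, so W = −ΔU = -16200 J.
State after step 1: P = 3190 kPa, V = 6.18 L, T = 649 K.
Step 2 — Isothermal: T stays 649 K; PV = const ⇒ V₂ = 3.36 L, P₂ = 5870 kPa.
ΔU = 0 (ideal gas, T constant).
W = nRT ln(V₂/V₁) = 3.65×8.314×649×ln(0.543) = -12000 J.
Q = ΔU + W = -12000 J.
Net over both steps: W = -28200 J, Q = -12000 J, ΔU = 16200 J.

-28200 J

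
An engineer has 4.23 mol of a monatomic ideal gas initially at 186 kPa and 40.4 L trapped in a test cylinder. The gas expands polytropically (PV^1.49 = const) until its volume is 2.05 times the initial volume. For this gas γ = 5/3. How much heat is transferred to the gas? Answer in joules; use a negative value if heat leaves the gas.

1210 J

T₁ = P₁V₁/(nR) = 186×40.4/(4.23×8.314) = 214 K.
Polytropic n=1.49: T₂ = T₁(V₁/V₂)^(n−1) = 214×(0.488)^0.49 = 150 K; P₂ = P₁(V₁/V₂)^n = 63.8 kPa.
W = (P₁V₁−P₂V₂)/(n−1) = (186×40.4−63.8×82.8)/0.49 = 4550 J.
ΔU = nCvΔT = 4.23×12.5×(150−214) = -3340 J.
Q = ΔU + W = 1210 J.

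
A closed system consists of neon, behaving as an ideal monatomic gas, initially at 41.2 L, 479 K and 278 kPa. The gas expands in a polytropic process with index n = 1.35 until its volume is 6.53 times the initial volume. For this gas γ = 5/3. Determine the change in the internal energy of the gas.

-8270 J

n = P₁V₁/(RT₁) = 278×41.2/(8.314×479) = 2.88 mol.
Polytropic n=1.35: T₂ = T₁(V₁/V₂)^(n−1) = 479×(0.153)^0.35 = 248 K; P₂ = P₁(V₁/V₂)^n = 22.1 kPa.
For an ideal gas ΔU = nCvΔT with Cv = (3/2)R = 12.5 J/(mol·K).
ΔU = 2.88×12.5×(248−479) = -8270 J.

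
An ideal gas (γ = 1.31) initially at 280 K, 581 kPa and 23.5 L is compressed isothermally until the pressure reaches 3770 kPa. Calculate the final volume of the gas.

Isothermal: T stays 280 K; PV = const ⇒ V₂ = 3.62 L, P₂ = 3770 kPa.

3.62 L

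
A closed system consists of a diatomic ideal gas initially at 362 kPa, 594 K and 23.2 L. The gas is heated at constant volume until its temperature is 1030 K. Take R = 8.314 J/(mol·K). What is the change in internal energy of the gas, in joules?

15400 J

n = P₁V₁/(RT₁) = 362×23.2/(8.314×594) = 1.70 mol.
Isochoric: V stays 23.2 L; P/T = const ⇒ T₂ = 1030 K, P₂ = 628 kPa.
For an ideal gas ΔU = nCvΔT with Cv = (5/2)R = 20.8 J/(mol·K).
ΔU = 1.70×20.8×(1030−594) = 15400 J.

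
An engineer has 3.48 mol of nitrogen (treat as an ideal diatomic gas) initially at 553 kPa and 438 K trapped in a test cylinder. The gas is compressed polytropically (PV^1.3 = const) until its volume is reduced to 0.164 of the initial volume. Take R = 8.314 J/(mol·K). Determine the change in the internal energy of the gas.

22800 J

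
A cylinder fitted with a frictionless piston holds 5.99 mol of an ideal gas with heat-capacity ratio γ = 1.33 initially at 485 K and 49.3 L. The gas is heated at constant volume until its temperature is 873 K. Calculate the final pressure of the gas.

P₁ = nRT₁/V₁ = 5.99×8.314×485/49.3 = 490 kPa.
Isochoric: V stays 49.3 L; P/T = const ⇒ T₂ = 873 K, P₂ = 882 kPa.

882 kPa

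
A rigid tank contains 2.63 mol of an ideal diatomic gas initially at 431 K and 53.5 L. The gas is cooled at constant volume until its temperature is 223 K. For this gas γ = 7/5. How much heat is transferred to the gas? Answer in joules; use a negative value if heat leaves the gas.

-11400 J

P₁ = nRT₁/V₁ = 2.63×8.314×431/53.5 = 176 kPa.
Isochoric: V stays 53.5 L; P/T = const ⇒ T₂ = 223 K, P₂ = 91.1 kPa.
W = 0 (no volume change).
ΔU = nCvΔT = 2.63×20.8×(223−431) = -11400 J.
Q = ΔU = -11400 J.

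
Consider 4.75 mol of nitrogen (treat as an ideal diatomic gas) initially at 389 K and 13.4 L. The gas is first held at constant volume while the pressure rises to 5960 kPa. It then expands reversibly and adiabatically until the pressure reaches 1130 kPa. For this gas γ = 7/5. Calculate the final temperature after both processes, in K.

1260 K

P₁ = nRT₁/V₁ = 4.75×8.314×389/13.4 = 1150 kPa.
Step 1 — Isochoric: V stays 13.4 L; P/T = const ⇒ T₂ = 2020 K, P₂ = 5960 kPa.
W = 0 (no volume change).
ΔU = nCvΔT = 4.75×20.8×(2020−389) = 161000 J.
Q = ΔU = 161000 J.
State after step 1: P = 5960 kPa, V = 13.4 L, T = 2020 K.
Step 2 — Adiabatic: T₂/T₁ = (P₂/P₁)^((γ−1)/γ) ⇒ T₂ = 2020×(0.190)^0.286 = 1260 K; V₂ = 43.9 L.
ΔU = nCvΔT = 4.75×20.8×(1260−2020) = -75500 J.
Q = 0 for an adiabatic process, so W = −ΔU = 75500 J.
Net over both steps: W = 75500 J, Q = 161000 J, ΔU = 85700 J.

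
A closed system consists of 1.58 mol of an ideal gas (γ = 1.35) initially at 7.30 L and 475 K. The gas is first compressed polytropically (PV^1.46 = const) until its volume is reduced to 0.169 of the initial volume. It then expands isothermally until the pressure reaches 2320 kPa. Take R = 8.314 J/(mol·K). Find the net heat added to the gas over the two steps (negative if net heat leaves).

28000 J

P₁ = nRT₁/V₁ = 1.58×8.314×475/7.30 = 855 kPa.
Step 1 — Polytropic n=1.46: T₂ = T₁(V₁/V₂)^(n−1) = 475×(5.92)^0.46 = 1080 K; P₂ = P₁(V₁/V₂)^n = 11500 kPa.
W = (P₁V₁−P₂V₂)/(n−1) = (855×7.30−11500×1.23)/0.46 = -17200 J.
ΔU = nCvΔT = 1.58×23.8×(1080−475) = 22600 J.
Q = ΔU + W = 5400 J.
State after step 1: P = 11500 kPa, V = 1.23 L, T = 1080 K.
Step 2 — Isothermal: T stays 1080 K; PV = const ⇒ V₂ = 6.09 L, P₂ = 2320 kPa.
ΔU = 0 (ideal gas, T constant).
W = nRT ln(V₂/V₁) = 1.58×8.314×1080×ln(4.94) = 22600 J.
Q = ΔU + W = 22600 J.
Net over both steps: W = 5410 J, Q = 28000 J, ΔU = 22600 J.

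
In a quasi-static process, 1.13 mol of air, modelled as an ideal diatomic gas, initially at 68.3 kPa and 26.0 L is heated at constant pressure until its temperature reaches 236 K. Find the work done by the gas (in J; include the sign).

T₁ = P₁V₁/(nR) = 68.3×26.0/(1.13×8.314) = 189 K.
Isobaric: P stays 68.3 kPa; V/T = const ⇒ T₂ = 236 K, V₂ = 32.5 L.
W = PΔV = 68.3×(32.5−26.0) kPa·L = 441 J.

441 J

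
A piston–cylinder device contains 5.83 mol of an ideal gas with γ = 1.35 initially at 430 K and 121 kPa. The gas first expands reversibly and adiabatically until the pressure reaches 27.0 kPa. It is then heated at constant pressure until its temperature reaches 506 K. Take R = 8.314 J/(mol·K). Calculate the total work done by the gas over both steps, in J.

V₁ = nRT₁/P₁ = 5.83×8.314×430/121 = 172 L.
Step 1 — Adiabatic: T₂/T₁ = (P₂/P₁)^((γ−1)/γ) ⇒ T₂ = 430×(0.223)^0.259 = 291 K; V₂ = 523 L.
ΔU = nCvΔT = 5.83×23.8×(291−430) = -19200 J.
Q = 0 for an adiabatic process, so W = −ΔU = 19200 J.
State after step 1: P = 27.0 kPa, V = 523 L, T = 291 K.
Step 2 — Isobaric: P stays 27.0 kPa; V/T = const ⇒ T₂ = 506 K, V₂ = 908 L.
W = PΔV = 27.0×(908−523) kPa·L = 10400 J.
ΔU = nCvΔT = 5.83×23.8×(506−291) = 29700 J.
Q = ΔU + W = nCpΔT = 40100 J.
Net over both steps: W = 29600 J, Q = 40100 J, ΔU = 10500 J.

29600 J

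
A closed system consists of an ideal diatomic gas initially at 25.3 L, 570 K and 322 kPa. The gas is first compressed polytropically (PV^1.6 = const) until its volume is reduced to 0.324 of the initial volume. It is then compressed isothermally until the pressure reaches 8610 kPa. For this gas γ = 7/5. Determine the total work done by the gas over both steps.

n = P₁V₁/(RT₁) = 322×25.3/(8.314×570) = 1.72 mol.
Step 1 — Polytropic n=1.6: T₂ = T₁(V₁/V₂)^(n−1) = 570×(3.09)^0.60 = 1120 K; P₂ = P₁(V₁/V₂)^n = 1950 kPa.
W = (P₁V₁−P₂V₂)/(n−1) = (322×25.3−1950×8.20)/0.60 = -13100 J.
ΔU = nCvΔT = 1.72×20.8×(1120−570) = 19700 J.
Q = ΔU + W = 6560 J.
State after step 1: P = 1950 kPa, V = 8.20 L, T = 1120 K.
Step 2 — Isothermal: T stays 1120 K; PV = const ⇒ V₂ = 1.86 L, P₂ = 8610 kPa.
ΔU = 0 (ideal gas, T constant).
W = nRT ln(V₂/V₁) = 1.72×8.314×1120×ln(0.227) = -23800 J.
Q = ΔU + W = -23800 J.
Net over both steps: W = -36900 J, Q = -17200 J, ΔU = 19700 J.

-36900 J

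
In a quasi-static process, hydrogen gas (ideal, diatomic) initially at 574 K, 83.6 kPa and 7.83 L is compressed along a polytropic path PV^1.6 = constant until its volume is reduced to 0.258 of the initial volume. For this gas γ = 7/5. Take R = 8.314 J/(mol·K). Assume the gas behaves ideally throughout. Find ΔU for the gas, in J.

2050 J

n = P₁V₁/(RT₁) = 83.6×7.83/(8.314×574) = 0.137 mol.
Polytropic n=1.6: T₂ = T₁(V₁/V₂)^(n−1) = 574×(3.88)^0.60 = 1290 K; P₂ = P₁(V₁/V₂)^n = 730 kPa.
For an ideal gas ΔU = nCvΔT with Cv = (5/2)R = 20.8 J/(mol·K).
ΔU = 0.137×20.8×(1290−574) = 2050 J.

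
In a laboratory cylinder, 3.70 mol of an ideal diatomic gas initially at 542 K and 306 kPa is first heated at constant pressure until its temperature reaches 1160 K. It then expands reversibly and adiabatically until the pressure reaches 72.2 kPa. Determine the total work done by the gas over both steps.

49200 J

V₁ = nRT₁/P₁ = 3.70×8.314×542/306 = 54.5 L.
Step 1 — Isobaric: P stays 306 kPa; V/T = const ⇒ T₂ = 1160 K, V₂ = 117 L.
W = PΔV = 306×(117−54.5) kPa·L = 19000 J.
ΔU = nCvΔT = 3.70×20.8×(1160−542) = 47500 J.
Q = ΔU + W = nCpΔT = 66500 J.
State after step 1: P = 306 kPa, V = 117 L, T = 1160 K.
Step 2 — Adiabatic: T₂/T₁ = (P₂/P₁)^((γ−1)/γ) ⇒ T₂ = 1160×(0.236)^0.286 = 768 K; V₂ = 327 L.
ΔU = nCvΔT = 3.70×20.8×(768−1160) = -30200 J.
Q = 0 for an adiabatic process, so W = −ΔU = 30200 J.
Net over both steps: W = 49200 J, Q = 66500 J, ΔU = 17400 J.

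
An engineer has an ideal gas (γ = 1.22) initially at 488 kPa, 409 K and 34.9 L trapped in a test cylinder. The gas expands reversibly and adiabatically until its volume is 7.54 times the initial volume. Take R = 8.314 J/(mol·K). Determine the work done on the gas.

n = P₁V₁/(RT₁) = 488×34.9/(8.314×409) = 5.01 mol.
Adiabatic: TV^(γ−1) = const ⇒ T₂ = 409×(0.133)^0.220 = 262 K; PV^γ = const ⇒ P₂ = 41.5 kPa.
ΔU = nCvΔT = 5.01×37.8×(262−409) = -27800 J.
Q = 0 for an adiabatic process, so W = −ΔU = 27800 J.
Work done on the gas = −W_by = -27800 J.

-27800 J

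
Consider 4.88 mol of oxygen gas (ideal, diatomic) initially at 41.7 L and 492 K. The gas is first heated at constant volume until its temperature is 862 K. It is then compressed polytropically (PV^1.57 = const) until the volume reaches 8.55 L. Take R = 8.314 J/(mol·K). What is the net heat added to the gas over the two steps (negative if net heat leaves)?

P₁ = nRT₁/V₁ = 4.88×8.314×492/41.7 = 479 kPa.
Step 1 — Isochoric: V stays 41.7 L; P/T = const ⇒ T₂ = 862 K, P₂ = 839 kPa.
W = 0 (no volume change).
ΔU = nCvΔT = 4.88×20.8×(862−492) = 37500 J.
Q = ΔU = 37500 J.
State after step 1: P = 839 kPa, V = 41.7 L, T = 862 K.
Step 2 — Polytropic n=1.57: T₂ = T₁(V₁/V₂)^(n−1) = 862×(4.88)^0.57 = 2130 K; P₂ = P₁(V₁/V₂)^n = 10100 kPa.
W = (P₁V₁−P₂V₂)/(n−1) = (839×41.7−10100×8.55)/0.57 = -90000 J.
ΔU = nCvΔT = 4.88×20.8×(2130−862) = 128000 J.
Q = ΔU + W = 38300 J.
Net over both steps: W = -90000 J, Q = 75800 J, ΔU = 166000 J.

75800 J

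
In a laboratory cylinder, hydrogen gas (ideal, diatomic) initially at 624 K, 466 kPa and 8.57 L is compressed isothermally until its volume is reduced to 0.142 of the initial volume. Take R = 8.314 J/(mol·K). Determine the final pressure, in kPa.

Isothermal: T stays 624 K; PV = const ⇒ V₂ = 1.22 L, P₂ = 3280 kPa.

3280 kPa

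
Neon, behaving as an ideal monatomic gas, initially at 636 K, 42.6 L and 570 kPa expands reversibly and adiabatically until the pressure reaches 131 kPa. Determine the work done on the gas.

n = P₁V₁/(RT₁) = 570×42.6/(8.314×636) = 4.59 mol.
Adiabatic: T₂/T₁ = (P₂/P₁)^((γ−1)/γ) ⇒ T₂ = 636×(0.230)^0.400 = 353 K; V₂ = 103 L.
ΔU = nCvΔT = 4.59×12.5×(353−636) = -16200 J.
Q = 0 for an adiabatic process, so W = −ΔU = 16200 J.
Work done on the gas = −W_by = -16200 J.

-16200 J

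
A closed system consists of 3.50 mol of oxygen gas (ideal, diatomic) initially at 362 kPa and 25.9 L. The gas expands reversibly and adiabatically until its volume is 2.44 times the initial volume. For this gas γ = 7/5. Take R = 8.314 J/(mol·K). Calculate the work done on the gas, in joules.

T₁ = P₁V₁/(nR) = 362×25.9/(3.50×8.314) = 322 K.
Adiabatic: TV^(γ−1) = const ⇒ T₂ = 322×(0.410)^0.400 = 226 K; PV^γ = const ⇒ P₂ = 104 kPa.
ΔU = nCvΔT = 3.50×20.8×(226−322) = -7030 J.
Q = 0 for an adiabatic process, so W = −ΔU = 7030 J.
Work done on the gas = −W_by = -7030 J.

-7030 J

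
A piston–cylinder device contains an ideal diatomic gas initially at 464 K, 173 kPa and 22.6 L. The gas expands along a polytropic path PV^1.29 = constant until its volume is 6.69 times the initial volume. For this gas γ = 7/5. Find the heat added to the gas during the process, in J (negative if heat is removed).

1570 J

n = P₁V₁/(RT₁) = 173×22.6/(8.314×464) = 1.01 mol.
Polytropic n=1.29: T₂ = T₁(V₁/V₂)^(n−1) = 464×(0.149)^0.29 = 267 K; P₂ = P₁(V₁/V₂)^n = 14.9 kPa.
W = (P₁V₁−P₂V₂)/(n−1) = (173×22.6−14.9×151)/0.29 = 5710 J.
ΔU = nCvΔT = 1.01×20.8×(267−464) = -4140 J.
Q = ΔU + W = 1570 J.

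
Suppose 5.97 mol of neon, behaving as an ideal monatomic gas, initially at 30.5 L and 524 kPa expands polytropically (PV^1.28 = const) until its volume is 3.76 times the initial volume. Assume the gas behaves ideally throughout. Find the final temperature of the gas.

T₁ = P₁V₁/(nR) = 524×30.5/(5.97×8.314) = 322 K.
Polytropic n=1.28: T₂ = T₁(V₁/V₂)^(n−1) = 322×(0.266)^0.28 = 222 K; P₂ = P₁(V₁/V₂)^n = 96.2 kPa.

222 K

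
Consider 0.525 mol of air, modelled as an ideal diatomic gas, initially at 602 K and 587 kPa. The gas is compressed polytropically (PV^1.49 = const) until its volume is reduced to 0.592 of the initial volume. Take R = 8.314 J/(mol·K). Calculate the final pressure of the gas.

V₁ = nRT₁/P₁ = 0.525×8.314×602/587 = 4.48 L.
Polytropic n=1.49: T₂ = T₁(V₁/V₂)^(n−1) = 602×(1.69)^0.49 = 778 K; P₂ = P₁(V₁/V₂)^n = 1280 kPa.

1280 kPa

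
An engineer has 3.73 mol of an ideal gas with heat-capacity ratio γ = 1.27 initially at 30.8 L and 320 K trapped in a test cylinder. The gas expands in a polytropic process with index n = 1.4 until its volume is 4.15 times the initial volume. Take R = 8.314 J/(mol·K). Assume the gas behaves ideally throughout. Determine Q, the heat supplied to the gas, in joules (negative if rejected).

-5180 J

P₁ = nRT₁/V₁ = 3.73×8.314×320/30.8 = 322 kPa.
Polytropic n=1.4: T₂ = T₁(V₁/V₂)^(n−1) = 320×(0.241)^0.40 = 181 K; P₂ = P₁(V₁/V₂)^n = 43.9 kPa.
W = (P₁V₁−P₂V₂)/(n−1) = (322×30.8−43.9×128)/0.40 = 10800 J.
ΔU = nCvΔT = 3.73×30.8×(181−320) = -16000 J.
Q = ΔU + W = -5180 J.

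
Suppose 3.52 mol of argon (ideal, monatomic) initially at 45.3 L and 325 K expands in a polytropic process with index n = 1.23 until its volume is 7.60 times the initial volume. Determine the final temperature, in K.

204 K

P₁ = nRT₁/V₁ = 3.52×8.314×325/45.3 = 210 kPa.
Polytropic n=1.23: T₂ = T₁(V₁/V₂)^(n−1) = 325×(0.132)^0.23 = 204 K; P₂ = P₁(V₁/V₂)^n = 17.3 kPa.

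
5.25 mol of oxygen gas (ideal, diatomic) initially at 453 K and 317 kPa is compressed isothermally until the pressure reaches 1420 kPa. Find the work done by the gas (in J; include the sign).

-29600 J

V₁ = nRT₁/P₁ = 5.25×8.314×453/317 = 62.4 L.
Isothermal: T stays 453 K; PV = const ⇒ V₂ = 13.9 L, P₂ = 1420 kPa.
W = nRT ln(V₂/V₁) = 5.25×8.314×453×ln(0.223) = -29600 J.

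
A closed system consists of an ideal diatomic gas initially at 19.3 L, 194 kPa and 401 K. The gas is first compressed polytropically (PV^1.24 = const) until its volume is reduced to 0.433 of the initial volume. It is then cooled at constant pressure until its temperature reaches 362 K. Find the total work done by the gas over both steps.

-4670 J

n = P₁V₁/(RT₁) = 194×19.3/(8.314×401) = 1.12 mol.
Step 1 — Polytropic n=1.24: T₂ = T₁(V₁/V₂)^(n−1) = 401×(2.31)^0.24 = 490 K; P₂ = P₁(V₁/V₂)^n = 548 kPa.
W = (P₁V₁−P₂V₂)/(n−1) = (194×19.3−548×8.36)/0.24 = -3470 J.
ΔU = nCvΔT = 1.12×20.8×(490−401) = 2080 J.
Q = ΔU + W = -1390 J.
State after step 1: P = 548 kPa, V = 8.36 L, T = 490 K.
Step 2 — Isobaric: P stays 548 kPa; V/T = const ⇒ T₂ = 362 K, V₂ = 6.17 L.
W = PΔV = 548×(6.17−8.36) kPa·L = -1200 J.
ΔU = nCvΔT = 1.12×20.8×(362−490) = -2990 J.
Q = ΔU + W = nCpΔT = -4190 J.
Net over both steps: W = -4670 J, Q = -5580 J, ΔU = -910 J.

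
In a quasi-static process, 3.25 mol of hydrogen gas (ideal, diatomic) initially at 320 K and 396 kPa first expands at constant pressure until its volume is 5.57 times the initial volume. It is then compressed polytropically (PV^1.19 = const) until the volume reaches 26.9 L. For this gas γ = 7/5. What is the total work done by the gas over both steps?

-44600 J

V₁ = nRT₁/P₁ = 3.25×8.314×320/396 = 21.8 L.
Step 1 — Isobaric: P stays 396 kPa; V/T = const ⇒ T₂ = 1780 K, V₂ = 122 L.
W = PΔV = 396×(122−21.8) kPa·L = 39500 J.
ΔU = nCvΔT = 3.25×20.8×(1780−320) = 98800 J.
Q = ΔU + W = nCpΔT = 138000 J.
State after step 1: P = 396 kPa, V = 122 L, T = 1780 K.
Step 2 — Polytropic n=1.19: T₂ = T₁(V₁/V₂)^(n−1) = 1780×(4.52)^0.19 = 2370 K; P₂ = P₁(V₁/V₂)^n = 2380 kPa.
W = (P₁V₁−P₂V₂)/(n−1) = (396×122−2380×26.9)/0.19 = -84200 J.
ΔU = nCvΔT = 3.25×20.8×(2370−1780) = 40000 J.
Q = ΔU + W = -44200 J.
Net over both steps: W = -44600 J, Q = 94100 J, ΔU = 139000 J.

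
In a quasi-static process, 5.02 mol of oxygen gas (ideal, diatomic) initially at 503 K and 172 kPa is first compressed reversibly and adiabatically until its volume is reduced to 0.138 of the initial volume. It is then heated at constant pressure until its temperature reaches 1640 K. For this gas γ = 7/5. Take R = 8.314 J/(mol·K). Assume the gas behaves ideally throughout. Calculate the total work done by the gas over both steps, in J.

V₁ = nRT₁/P₁ = 5.02×8.314×503/172 = 122 L.
Step 1 — Adiabatic: TV^(γ−1) = const ⇒ T₂ = 503×(7.25)^0.400 = 1110 K; PV^γ = const ⇒ P₂ = 2750 kPa.
ΔU = nCvΔT = 5.02×20.8×(1110−503) = 63400 J.
Q = 0 for an adiabatic process, so W = −ΔU = -63400 J.
State after step 1: P = 2750 kPa, V = 16.8 L, T = 1110 K.
Step 2 — Isobaric: P stays 2750 kPa; V/T = const ⇒ T₂ = 1640 K, V₂ = 24.9 L.
W = PΔV = 2750×(24.9−16.8) kPa·L = 22100 J.
ΔU = nCvΔT = 5.02×20.8×(1640−1110) = 55200 J.
Q = ΔU + W = nCpΔT = 77300 J.
Net over both steps: W = -41300 J, Q = 77300 J, ΔU = 119000 J.

-41300 J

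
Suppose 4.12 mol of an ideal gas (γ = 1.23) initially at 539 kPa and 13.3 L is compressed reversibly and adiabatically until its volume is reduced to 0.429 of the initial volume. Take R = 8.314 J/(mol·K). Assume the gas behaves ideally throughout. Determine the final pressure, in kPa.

T₁ = P₁V₁/(nR) = 539×13.3/(4.12×8.314) = 209 K.
Adiabatic: TV^(γ−1) = const ⇒ T₂ = 209×(2.33)^0.230 = 254 K; PV^γ = const ⇒ P₂ = 1530 kPa.

1530 kPa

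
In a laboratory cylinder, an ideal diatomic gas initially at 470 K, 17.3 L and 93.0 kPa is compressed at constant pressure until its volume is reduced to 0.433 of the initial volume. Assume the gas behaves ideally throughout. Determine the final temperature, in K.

Isobaric: P stays 93.0 kPa; V/T = const ⇒ T₂ = 204 K, V₂ = 7.49 L.

204 K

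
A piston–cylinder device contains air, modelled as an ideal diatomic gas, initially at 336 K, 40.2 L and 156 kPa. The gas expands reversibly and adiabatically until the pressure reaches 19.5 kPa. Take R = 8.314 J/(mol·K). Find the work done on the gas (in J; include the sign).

n = P₁V₁/(RT₁) = 156×40.2/(8.314×336) = 2.24 mol.
Adiabatic: T₂/T₁ = (P₂/P₁)^((γ−1)/γ) ⇒ T₂ = 336×(0.125)^0.286 = 185 K; V₂ = 178 L.
ΔU = nCvΔT = 2.24×20.8×(185−336) = -7020 J.
Q = 0 for an adiabatic process, so W = −ΔU = 7020 J.
Work done on the gas = −W_by = -7020 J.

-7020 J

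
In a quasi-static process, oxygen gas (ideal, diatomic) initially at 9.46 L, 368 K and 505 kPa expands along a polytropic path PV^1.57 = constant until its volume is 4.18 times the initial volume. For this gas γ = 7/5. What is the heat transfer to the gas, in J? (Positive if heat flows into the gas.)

n = P₁V₁/(RT₁) = 505×9.46/(8.314×368) = 1.56 mol.
Polytropic n=1.57: T₂ = T₁(V₁/V₂)^(n−1) = 368×(0.239)^0.57 = 163 K; P₂ = P₁(V₁/V₂)^n = 53.5 kPa.
W = (P₁V₁−P₂V₂)/(n−1) = (505×9.46−53.5×39.5)/0.57 = 4670 J.
ΔU = nCvΔT = 1.56×20.8×(163−368) = -6660 J.
Q = ΔU + W = -1990 J.

-1990 J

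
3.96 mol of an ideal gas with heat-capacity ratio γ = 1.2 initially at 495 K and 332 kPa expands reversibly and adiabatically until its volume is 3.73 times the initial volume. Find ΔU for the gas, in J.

-18900 J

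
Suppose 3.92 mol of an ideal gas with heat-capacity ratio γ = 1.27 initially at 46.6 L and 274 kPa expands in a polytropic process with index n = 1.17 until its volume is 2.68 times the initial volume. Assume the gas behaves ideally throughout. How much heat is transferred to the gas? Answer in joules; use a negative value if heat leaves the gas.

T₁ = P₁V₁/(nR) = 274×46.6/(3.92×8.314) = 392 K.
Polytropic n=1.17: T₂ = T₁(V₁/V₂)^(n−1) = 392×(0.373)^0.17 = 331 K; P₂ = P₁(V₁/V₂)^n = 86.5 kPa.
W = (P₁V₁−P₂V₂)/(n−1) = (274×46.6−86.5×125)/0.17 = 11600 J.
ΔU = nCvΔT = 3.92×30.8×(331−392) = -7300 J.
Q = ΔU + W = 4290 J.

4290 J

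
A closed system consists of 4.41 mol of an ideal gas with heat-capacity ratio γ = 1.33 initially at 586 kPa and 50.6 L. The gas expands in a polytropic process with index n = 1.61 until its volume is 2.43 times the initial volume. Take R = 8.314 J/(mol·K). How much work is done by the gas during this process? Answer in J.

20300 J

T₁ = P₁V₁/(nR) = 586×50.6/(4.41×8.314) = 809 K.
Polytropic n=1.61: T₂ = T₁(V₁/V₂)^(n−1) = 809×(0.412)^0.61 = 471 K; P₂ = P₁(V₁/V₂)^n = 140 kPa.
W = (P₁V₁−P₂V₂)/(n−1) = (586×50.6−140×123)/0.61 = 20300 J.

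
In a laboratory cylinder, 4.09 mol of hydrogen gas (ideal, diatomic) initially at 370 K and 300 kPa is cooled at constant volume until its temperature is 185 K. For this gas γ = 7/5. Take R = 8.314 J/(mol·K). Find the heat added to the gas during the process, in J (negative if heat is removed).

-15700 J

V₁ = nRT₁/P₁ = 4.09×8.314×370/300 = 41.9 L.
Isochoric: V stays 41.9 L; P/T = const ⇒ T₂ = 185 K, P₂ = 150 kPa.
W = 0 (no volume change).
ΔU = nCvΔT = 4.09×20.8×(185−370) = -15700 J.
Q = ΔU = -15700 J.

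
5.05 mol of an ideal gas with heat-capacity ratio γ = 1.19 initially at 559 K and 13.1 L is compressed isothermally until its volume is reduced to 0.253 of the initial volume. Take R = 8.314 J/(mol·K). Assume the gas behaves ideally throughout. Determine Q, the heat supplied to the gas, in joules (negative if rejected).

-32300 J

P₁ = nRT₁/V₁ = 5.05×8.314×559/13.1 = 1790 kPa.
Isothermal: T stays 559 K; PV = const ⇒ V₂ = 3.31 L, P₂ = 7080 kPa.
ΔU = 0 (ideal gas, T constant).
W = nRT ln(V₂/V₁) = 5.05×8.314×559×ln(0.253) = -32300 J.
Q = ΔU + W = -32300 J.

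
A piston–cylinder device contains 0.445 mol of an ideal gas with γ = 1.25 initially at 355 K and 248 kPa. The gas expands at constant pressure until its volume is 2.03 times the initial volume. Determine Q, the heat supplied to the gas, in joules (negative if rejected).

6760 J

V₁ = nRT₁/P₁ = 0.445×8.314×355/248 = 5.30 L.
Isobaric: P stays 248 kPa; V/T = const ⇒ T₂ = 721 K, V₂ = 10.8 L.
W = PΔV = 248×(10.8−5.30) kPa·L = 1350 J.
ΔU = nCvΔT = 0.445×33.3×(721−355) = 5410 J.
Q = ΔU + W = nCpΔT = 6760 J.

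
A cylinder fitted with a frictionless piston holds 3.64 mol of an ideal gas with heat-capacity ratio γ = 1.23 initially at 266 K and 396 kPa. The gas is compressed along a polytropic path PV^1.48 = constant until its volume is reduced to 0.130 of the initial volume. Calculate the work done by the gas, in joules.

V₁ = nRT₁/P₁ = 3.64×8.314×266/396 = 20.3 L.
Polytropic n=1.48: T₂ = T₁(V₁/V₂)^(n−1) = 266×(7.69)^0.48 = 708 K; P₂ = P₁(V₁/V₂)^n = 8110 kPa.
W = (P₁V₁−P₂V₂)/(n−1) = (396×20.3−8110×2.64)/0.48 = -27900 J.

-27900 J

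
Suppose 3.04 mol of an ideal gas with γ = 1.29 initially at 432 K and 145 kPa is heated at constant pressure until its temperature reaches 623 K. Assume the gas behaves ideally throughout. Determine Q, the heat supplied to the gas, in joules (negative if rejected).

21500 J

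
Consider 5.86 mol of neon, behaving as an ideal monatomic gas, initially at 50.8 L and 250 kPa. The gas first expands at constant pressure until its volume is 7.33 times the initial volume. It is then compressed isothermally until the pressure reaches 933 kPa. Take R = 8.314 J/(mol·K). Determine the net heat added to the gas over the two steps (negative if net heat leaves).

78400 J

T₁ = P₁V₁/(nR) = 250×50.8/(5.86×8.314) = 261 K.
Step 1 — Isobaric: P stays 250 kPa; V/T = const ⇒ T₂ = 1910 K, V₂ = 372 L.
W = PΔV = 250×(372−50.8) kPa·L = 80400 J.
ΔU = nCvΔT = 5.86×12.5×(1910−261) = 121000 J.
Q = ΔU + W = nCpΔT = 201000 J.
State after step 1: P = 250 kPa, V = 372 L, T = 1910 K.
Step 2 — Isothermal: T stays 1910 K; PV = const ⇒ V₂ = 99.8 L, P₂ = 933 kPa.
ΔU = 0 (ideal gas, T constant).
W = nRT ln(V₂/V₁) = 5.86×8.314×1910×ln(0.268) = -123000 J.
Q = ΔU + W = -123000 J.
Net over both steps: W = -42200 J, Q = 78400 J, ΔU = 121000 J.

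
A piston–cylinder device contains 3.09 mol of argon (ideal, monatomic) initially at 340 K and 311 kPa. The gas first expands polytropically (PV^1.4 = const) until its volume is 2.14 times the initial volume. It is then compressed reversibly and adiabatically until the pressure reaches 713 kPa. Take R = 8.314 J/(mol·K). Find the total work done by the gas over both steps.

-5230 J

V₁ = nRT₁/P₁ = 3.09×8.314×340/311 = 28.1 L.
Step 1 — Polytropic n=1.4: T₂ = T₁(V₁/V₂)^(n−1) = 340×(0.467)^0.40 = 251 K; P₂ = P₁(V₁/V₂)^n = 107 kPa.
W = (P₁V₁−P₂V₂)/(n−1) = (311×28.1−107×60.1)/0.40 = 5730 J.
ΔU = nCvΔT = 3.09×12.5×(251−340) = -3440 J.
Q = ΔU + W = 2290 J.
State after step 1: P = 107 kPa, V = 60.1 L, T = 251 K.
Step 2 — Adiabatic: T₂/T₁ = (P₂/P₁)^((γ−1)/γ) ⇒ T₂ = 251×(6.65)^0.400 = 535 K; V₂ = 19.3 L.
ΔU = nCvΔT = 3.09×12.5×(535−251) = 11000 J.
Q = 0 for an adiabatic process, so W = −ΔU = -11000 J.
Net over both steps: W = -5230 J, Q = 2290 J, ΔU = 7520 J.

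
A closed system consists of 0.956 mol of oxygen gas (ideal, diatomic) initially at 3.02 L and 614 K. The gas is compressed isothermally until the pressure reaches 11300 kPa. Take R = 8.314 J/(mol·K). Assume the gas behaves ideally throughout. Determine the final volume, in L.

0.432 L

P₁ = nRT₁/V₁ = 0.956×8.314×614/3.02 = 1620 kPa.
Isothermal: T stays 614 K; PV = const ⇒ V₂ = 0.432 L, P₂ = 11300 kPa.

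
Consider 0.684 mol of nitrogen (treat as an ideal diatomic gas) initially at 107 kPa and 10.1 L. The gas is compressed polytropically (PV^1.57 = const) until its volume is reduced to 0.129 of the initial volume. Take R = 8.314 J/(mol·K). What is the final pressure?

2670 kPa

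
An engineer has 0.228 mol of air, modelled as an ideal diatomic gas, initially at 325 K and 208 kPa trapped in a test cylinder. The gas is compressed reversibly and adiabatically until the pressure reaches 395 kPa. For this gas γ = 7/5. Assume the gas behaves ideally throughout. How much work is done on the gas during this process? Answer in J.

310 J

V₁ = nRT₁/P₁ = 0.228×8.314×325/208 = 2.96 L.
Adiabatic: T₂/T₁ = (P₂/P₁)^((γ−1)/γ) ⇒ T₂ = 325×(1.90)^0.286 = 390 K; V₂ = 1.87 L.
ΔU = nCvΔT = 0.228×20.8×(390−325) = 310 J.
Q = 0 for an adiabatic process, so W = −ΔU = -310 J.
Work done on the gas = −W_by = 310 J.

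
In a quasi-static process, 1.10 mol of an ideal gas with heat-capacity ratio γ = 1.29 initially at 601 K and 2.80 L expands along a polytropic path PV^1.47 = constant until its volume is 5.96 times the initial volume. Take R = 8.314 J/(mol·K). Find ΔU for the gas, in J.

-10800 J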